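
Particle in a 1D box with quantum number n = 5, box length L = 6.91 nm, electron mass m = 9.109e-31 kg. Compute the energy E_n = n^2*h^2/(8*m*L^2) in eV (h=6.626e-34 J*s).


E = n^2 * h^2 / (8 * m * L^2)
= 5^2 * (6.626e-34)^2 / (8 * 9.109e-31 * (6.91e-9)^2)
= 25 * 4.3904e-67 / (8 * 9.109e-31 * 4.7748e-17)
= 3.1545e-20 J
= 0.1969 eV

0.1969


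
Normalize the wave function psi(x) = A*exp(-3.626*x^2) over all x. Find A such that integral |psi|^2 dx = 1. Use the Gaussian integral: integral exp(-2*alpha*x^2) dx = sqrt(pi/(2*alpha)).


integral |psi|^2 dx = A^2 * sqrt(pi/(2*alpha)) = 1
A^2 = sqrt(2*alpha/pi)
= sqrt(2 * 3.626 / pi)
= 1.519336
A = sqrt(1.519336)
= 1.2326

1.2326


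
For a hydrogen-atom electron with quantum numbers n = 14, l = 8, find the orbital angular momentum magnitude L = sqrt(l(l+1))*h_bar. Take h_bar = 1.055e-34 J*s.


L = sqrt(l*(l+1)) * h_bar
= sqrt(8 * 9) * 1.055e-34
= sqrt(72) * 1.055e-34
= 8.4853 * 1.055e-34
= 8.9520e-34 J*s

8.9520e-34


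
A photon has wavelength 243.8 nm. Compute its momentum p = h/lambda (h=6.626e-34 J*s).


p = h / lambda
= 6.626e-34 / (243.8e-9)
= 6.626e-34 / 2.4380e-07
= 2.7178e-27 kg*m/s

2.7178e-27


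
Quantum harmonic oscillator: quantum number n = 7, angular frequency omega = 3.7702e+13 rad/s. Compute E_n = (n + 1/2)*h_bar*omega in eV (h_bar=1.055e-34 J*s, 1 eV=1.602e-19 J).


E = (n + 1/2) * h_bar * omega
= (7 + 0.5) * 1.055e-34 * 3.7702e+13
= 7.5 * 3.9776e-21
= 2.9832e-20 J
= 0.1862 eV

0.1862


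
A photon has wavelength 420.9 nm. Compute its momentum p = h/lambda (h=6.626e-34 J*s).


p = h / lambda
= 6.626e-34 / (420.9e-9)
= 6.626e-34 / 4.2090e-07
= 1.5742e-27 kg*m/s

1.5742e-27


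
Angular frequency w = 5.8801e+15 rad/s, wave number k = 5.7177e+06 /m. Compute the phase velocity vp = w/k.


vp = w / k
= 5.8801e+15 / 5.7177e+06
= 1.0284e+09 m/s

1.0284e+09


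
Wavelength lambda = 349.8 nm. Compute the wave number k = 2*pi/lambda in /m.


k = 2 * pi / lambda
= 6.2832 / (349.8e-9)
= 6.2832 / 3.4980e-07
= 1.7962e+07 /m

1.7962e+07


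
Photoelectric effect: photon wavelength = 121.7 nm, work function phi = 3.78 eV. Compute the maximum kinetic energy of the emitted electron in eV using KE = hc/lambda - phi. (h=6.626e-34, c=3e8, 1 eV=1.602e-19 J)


E_photon = hc / lambda
= (6.626e-34)(3e8) / (121.7e-9)
= 1.6334e-18 J
= 10.1958 eV
KE = E_photon - phi
= 10.1958 - 3.78
= 6.4158 eV

6.4158


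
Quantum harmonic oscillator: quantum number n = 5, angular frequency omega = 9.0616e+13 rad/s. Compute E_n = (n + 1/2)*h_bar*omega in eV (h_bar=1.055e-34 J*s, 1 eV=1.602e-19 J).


E = (n + 1/2) * h_bar * omega
= (5 + 0.5) * 1.055e-34 * 9.0616e+13
= 5.5 * 9.5600e-21
= 5.2580e-20 J
= 0.3282 eV

0.3282


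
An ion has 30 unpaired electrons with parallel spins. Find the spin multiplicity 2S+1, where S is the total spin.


Total spin S = N * (1/2) = 30 * 0.5 = 15.0
Spin multiplicity = 2S + 1
= 2 * 15.0 + 1
= 31

31


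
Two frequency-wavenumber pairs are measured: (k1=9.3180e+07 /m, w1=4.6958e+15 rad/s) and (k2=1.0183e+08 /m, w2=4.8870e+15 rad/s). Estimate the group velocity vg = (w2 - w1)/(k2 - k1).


vg = (w2 - w1) / (k2 - k1)
= (4.8870e+15 - 4.6958e+15) / (1.0183e+08 - 9.3180e+07)
= 1.9120e+14 / 8.6500e+06
= 2.2104e+07 m/s

2.2104e+07


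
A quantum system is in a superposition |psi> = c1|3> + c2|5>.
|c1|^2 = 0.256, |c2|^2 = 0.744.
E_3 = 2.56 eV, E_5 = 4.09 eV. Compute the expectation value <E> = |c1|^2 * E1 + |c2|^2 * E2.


<E> = |c1|^2 * E1 + |c2|^2 * E2
= 0.256 * 2.56 + 0.744 * 4.09
= 0.6554 + 3.043
= 3.6983 eV

3.6983


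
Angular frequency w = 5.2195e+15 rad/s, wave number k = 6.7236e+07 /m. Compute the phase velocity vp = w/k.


vp = w / k
= 5.2195e+15 / 6.7236e+07
= 7.7630e+07 m/s

7.7630e+07


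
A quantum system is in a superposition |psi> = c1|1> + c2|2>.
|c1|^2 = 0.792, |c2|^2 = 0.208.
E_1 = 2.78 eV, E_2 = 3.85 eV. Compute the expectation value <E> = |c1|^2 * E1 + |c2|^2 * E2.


<E> = |c1|^2 * E1 + |c2|^2 * E2
= 0.792 * 2.78 + 0.208 * 3.85
= 2.2018 + 0.8008
= 3.0026 eV

3.0026


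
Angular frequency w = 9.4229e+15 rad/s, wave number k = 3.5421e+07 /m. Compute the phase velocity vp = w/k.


vp = w / k
= 9.4229e+15 / 3.5421e+07
= 2.6603e+08 m/s

2.6603e+08


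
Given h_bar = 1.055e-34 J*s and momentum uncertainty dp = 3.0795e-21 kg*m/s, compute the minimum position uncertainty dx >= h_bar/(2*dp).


dx = h_bar / (2 * dp)
= 1.055e-34 / (2 * 3.0795e-21)
= 1.055e-34 / 6.1590e-21
= 1.7129e-14 m

1.7129e-14


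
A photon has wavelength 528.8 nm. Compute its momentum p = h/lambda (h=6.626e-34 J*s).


p = h / lambda
= 6.626e-34 / (528.8e-9)
= 6.626e-34 / 5.2880e-07
= 1.2530e-27 kg*m/s

1.2530e-27


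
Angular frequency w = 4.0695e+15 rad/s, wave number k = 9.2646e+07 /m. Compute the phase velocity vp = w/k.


vp = w / k
= 4.0695e+15 / 9.2646e+07
= 4.3925e+07 m/s

4.3925e+07


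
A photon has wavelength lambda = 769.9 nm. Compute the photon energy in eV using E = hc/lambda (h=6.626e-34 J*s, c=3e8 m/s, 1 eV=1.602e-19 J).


E = hc / lambda
= (6.626e-34)(3e8) / (769.9e-9)
= 1.9878e-25 / 7.6990e-07
= 2.5819e-19 J
Converting to eV: 2.5819e-19 / 1.602e-19
= 1.6117 eV

1.6117


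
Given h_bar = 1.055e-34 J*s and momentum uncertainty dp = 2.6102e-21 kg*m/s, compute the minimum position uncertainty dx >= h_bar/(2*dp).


dx = h_bar / (2 * dp)
= 1.055e-34 / (2 * 2.6102e-21)
= 1.055e-34 / 5.2204e-21
= 2.0209e-14 m

2.0209e-14


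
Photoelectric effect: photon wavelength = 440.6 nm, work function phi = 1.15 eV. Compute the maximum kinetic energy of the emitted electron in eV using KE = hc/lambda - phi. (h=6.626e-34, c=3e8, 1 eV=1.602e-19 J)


E_photon = hc / lambda
= (6.626e-34)(3e8) / (440.6e-9)
= 4.5116e-19 J
= 2.8162 eV
KE = E_photon - phi
= 2.8162 - 1.15
= 1.6662 eV

1.6662


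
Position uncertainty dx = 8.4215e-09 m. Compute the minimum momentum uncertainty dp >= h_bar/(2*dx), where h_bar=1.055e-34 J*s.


dp = h_bar / (2 * dx)
= 1.055e-34 / (2 * 8.4215e-09)
= 1.055e-34 / 1.6843e-08
= 6.2637e-27 kg*m/s

6.2637e-27


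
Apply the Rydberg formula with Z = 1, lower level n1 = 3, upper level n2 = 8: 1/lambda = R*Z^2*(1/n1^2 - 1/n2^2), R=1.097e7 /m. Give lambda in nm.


1/lambda = R * Z^2 * (1/n1^2 - 1/n2^2)
= 1.097e7 * 1^2 * (1/3^2 - 1/8^2)
= 1.097e7 * 1 * (0.111111 - 0.015625)
= 1.0475e+06 /m
lambda = 1 / 1.0475e+06
= 954.6698 nm

954.6698


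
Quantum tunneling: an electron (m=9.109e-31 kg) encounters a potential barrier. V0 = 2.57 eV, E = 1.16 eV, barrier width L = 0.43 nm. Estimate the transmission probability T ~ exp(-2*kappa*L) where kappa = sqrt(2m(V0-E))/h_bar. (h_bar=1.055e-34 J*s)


V0 - E = 1.41 eV = 2.2588e-19 J
kappa = sqrt(2 * m * (V0-E)) / h_bar
= sqrt(2 * 9.109e-31 * 2.2588e-19) / 1.055e-34
= 6.0805e+09 /m
2*kappa*L = 2 * 6.0805e+09 * 0.43e-9
= 5.2292
T = exp(-5.2292) = 5.357687e-03

5.357687e-03


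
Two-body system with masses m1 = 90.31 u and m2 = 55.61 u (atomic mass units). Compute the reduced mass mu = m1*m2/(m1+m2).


mu = m1 * m2 / (m1 + m2)
= 90.31 * 55.61 / (90.31 + 55.61)
= 5022.1391 / 145.92
= 34.4171 u

34.4171


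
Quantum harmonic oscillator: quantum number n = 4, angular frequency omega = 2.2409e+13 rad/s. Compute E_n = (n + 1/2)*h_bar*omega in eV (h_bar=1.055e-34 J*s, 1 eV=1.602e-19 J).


E = (n + 1/2) * h_bar * omega
= (4 + 0.5) * 1.055e-34 * 2.2409e+13
= 4.5 * 2.3641e-21
= 1.0639e-20 J
= 0.0664 eV

0.0664


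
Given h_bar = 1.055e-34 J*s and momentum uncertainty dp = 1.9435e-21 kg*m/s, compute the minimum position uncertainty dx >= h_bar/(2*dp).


dx = h_bar / (2 * dp)
= 1.055e-34 / (2 * 1.9435e-21)
= 1.055e-34 / 3.8870e-21
= 2.7142e-14 m

2.7142e-14


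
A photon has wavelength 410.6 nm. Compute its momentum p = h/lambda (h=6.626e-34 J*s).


p = h / lambda
= 6.626e-34 / (410.6e-9)
= 6.626e-34 / 4.1060e-07
= 1.6137e-27 kg*m/s

1.6137e-27


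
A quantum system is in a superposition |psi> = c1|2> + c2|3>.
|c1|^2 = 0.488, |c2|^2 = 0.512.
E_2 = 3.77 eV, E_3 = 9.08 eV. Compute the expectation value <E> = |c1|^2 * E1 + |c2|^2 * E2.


<E> = |c1|^2 * E1 + |c2|^2 * E2
= 0.488 * 3.77 + 0.512 * 9.08
= 1.8398 + 4.649
= 6.4887 eV

6.4887


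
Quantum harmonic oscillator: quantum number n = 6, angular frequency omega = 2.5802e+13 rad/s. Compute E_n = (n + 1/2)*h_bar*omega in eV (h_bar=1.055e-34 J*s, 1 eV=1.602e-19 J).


E = (n + 1/2) * h_bar * omega
= (6 + 0.5) * 1.055e-34 * 2.5802e+13
= 6.5 * 2.7221e-21
= 1.7694e-20 J
= 0.1104 eV

0.1104


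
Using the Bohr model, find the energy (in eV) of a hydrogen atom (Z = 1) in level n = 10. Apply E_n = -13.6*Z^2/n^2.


E_n = -13.6 * Z^2 / n^2
= -13.6 * 1^2 / 10^2
= -13.6 * 1 / 100
= -0.136 eV

-0.136


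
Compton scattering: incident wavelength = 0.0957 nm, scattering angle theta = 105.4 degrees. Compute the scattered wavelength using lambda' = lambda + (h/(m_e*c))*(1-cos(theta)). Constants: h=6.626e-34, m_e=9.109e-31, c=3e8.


Compton wavelength: h/(m_e*c) = 2.4247e-12 m
d_lambda = 2.4247e-12 * (1 - cos(105.4 deg))
= 2.4247e-12 * 1.265556
= 3.0686e-12 m = 0.003069 nm
lambda' = 0.0957 + 0.003069
= 0.098769 nm

0.098769


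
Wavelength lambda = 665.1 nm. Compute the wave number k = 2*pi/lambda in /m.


k = 2 * pi / lambda
= 6.2832 / (665.1e-9)
= 6.2832 / 6.6510e-07
= 9.4470e+06 /m

9.4470e+06


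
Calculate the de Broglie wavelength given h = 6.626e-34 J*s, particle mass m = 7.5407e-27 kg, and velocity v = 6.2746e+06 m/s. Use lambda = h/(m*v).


lambda = h / (m * v)
= 6.626e-34 / (7.5407e-27 * 6.2746e+06)
= 6.626e-34 / 4.7315e-20
= 1.4004e-14 m

1.4004e-14


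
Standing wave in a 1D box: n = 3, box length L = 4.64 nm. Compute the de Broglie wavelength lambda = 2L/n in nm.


lambda = 2L / n
= 2 * 4.64 / 3
= 9.28 / 3
= 3.0933 nm

3.0933


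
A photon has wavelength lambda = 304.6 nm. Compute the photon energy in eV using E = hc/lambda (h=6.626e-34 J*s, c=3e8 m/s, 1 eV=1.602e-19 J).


E = hc / lambda
= (6.626e-34)(3e8) / (304.6e-9)
= 1.9878e-25 / 3.0460e-07
= 6.5259e-19 J
Converting to eV: 6.5259e-19 / 1.602e-19
= 4.0736 eV

4.0736


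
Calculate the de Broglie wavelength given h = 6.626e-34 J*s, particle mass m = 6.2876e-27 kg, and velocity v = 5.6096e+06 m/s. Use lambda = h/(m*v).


lambda = h / (m * v)
= 6.626e-34 / (6.2876e-27 * 5.6096e+06)
= 6.626e-34 / 3.5271e-20
= 1.8786e-14 m

1.8786e-14


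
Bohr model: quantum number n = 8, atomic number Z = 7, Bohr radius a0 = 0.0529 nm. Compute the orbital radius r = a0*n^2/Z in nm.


r = a0 * n^2 / Z
= 0.0529 * 8^2 / 7
= 0.0529 * 64 / 7
= 0.4837 nm

0.4837


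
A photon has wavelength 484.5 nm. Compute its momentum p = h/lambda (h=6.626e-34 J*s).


p = h / lambda
= 6.626e-34 / (484.5e-9)
= 6.626e-34 / 4.8450e-07
= 1.3676e-27 kg*m/s

1.3676e-27


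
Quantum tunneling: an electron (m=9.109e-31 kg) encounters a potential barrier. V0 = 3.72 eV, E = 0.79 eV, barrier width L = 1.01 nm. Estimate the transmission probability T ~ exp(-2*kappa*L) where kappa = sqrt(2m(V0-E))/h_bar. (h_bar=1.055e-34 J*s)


V0 - E = 2.93 eV = 4.6939e-19 J
kappa = sqrt(2 * m * (V0-E)) / h_bar
= sqrt(2 * 9.109e-31 * 4.6939e-19) / 1.055e-34
= 8.7652e+09 /m
2*kappa*L = 2 * 8.7652e+09 * 1.01e-9
= 17.7057
T = exp(-17.7057) = 2.044045e-08

2.044045e-08


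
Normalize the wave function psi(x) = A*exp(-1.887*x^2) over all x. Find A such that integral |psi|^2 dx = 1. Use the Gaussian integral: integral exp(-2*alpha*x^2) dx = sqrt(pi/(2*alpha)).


integral |psi|^2 dx = A^2 * sqrt(pi/(2*alpha)) = 1
A^2 = sqrt(2*alpha/pi)
= sqrt(2 * 1.887 / pi)
= 1.096039
A = sqrt(1.096039)
= 1.0469

1.0469


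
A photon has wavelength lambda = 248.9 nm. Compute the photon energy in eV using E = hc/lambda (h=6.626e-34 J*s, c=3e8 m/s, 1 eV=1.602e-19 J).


E = hc / lambda
= (6.626e-34)(3e8) / (248.9e-9)
= 1.9878e-25 / 2.4890e-07
= 7.9863e-19 J
Converting to eV: 7.9863e-19 / 1.602e-19
= 4.9852 eV

4.9852


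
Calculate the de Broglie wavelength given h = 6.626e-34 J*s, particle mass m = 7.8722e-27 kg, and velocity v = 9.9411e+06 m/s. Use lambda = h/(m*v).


lambda = h / (m * v)
= 6.626e-34 / (7.8722e-27 * 9.9411e+06)
= 6.626e-34 / 7.8258e-20
= 8.4668e-15 m

8.4668e-15


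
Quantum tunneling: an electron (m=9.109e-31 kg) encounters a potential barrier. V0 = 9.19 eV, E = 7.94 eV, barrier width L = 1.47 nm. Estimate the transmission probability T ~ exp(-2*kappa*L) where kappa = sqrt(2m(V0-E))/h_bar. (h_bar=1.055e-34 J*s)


V0 - E = 1.25 eV = 2.0025e-19 J
kappa = sqrt(2 * m * (V0-E)) / h_bar
= sqrt(2 * 9.109e-31 * 2.0025e-19) / 1.055e-34
= 5.7251e+09 /m
2*kappa*L = 2 * 5.7251e+09 * 1.47e-9
= 16.8318
T = exp(-16.8318) = 4.898089e-08

4.898089e-08


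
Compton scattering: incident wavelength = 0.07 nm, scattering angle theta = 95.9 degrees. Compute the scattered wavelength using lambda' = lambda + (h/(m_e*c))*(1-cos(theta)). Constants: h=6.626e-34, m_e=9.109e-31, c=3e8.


Compton wavelength: h/(m_e*c) = 2.4247e-12 m
d_lambda = 2.4247e-12 * (1 - cos(95.9 deg))
= 2.4247e-12 * 1.102793
= 2.6740e-12 m = 0.002674 nm
lambda' = 0.07 + 0.002674
= 0.072674 nm

0.072674


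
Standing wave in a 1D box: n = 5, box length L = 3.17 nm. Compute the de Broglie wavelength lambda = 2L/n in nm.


lambda = 2L / n
= 2 * 3.17 / 5
= 6.34 / 5
= 1.268 nm

1.268


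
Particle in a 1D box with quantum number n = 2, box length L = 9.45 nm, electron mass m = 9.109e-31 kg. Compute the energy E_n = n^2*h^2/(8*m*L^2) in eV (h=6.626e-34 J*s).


E = n^2 * h^2 / (8 * m * L^2)
= 2^2 * (6.626e-34)^2 / (8 * 9.109e-31 * (9.45e-9)^2)
= 4 * 4.3904e-67 / (8 * 9.109e-31 * 8.9303e-17)
= 2.6986e-21 J
= 0.0168 eV

0.0168


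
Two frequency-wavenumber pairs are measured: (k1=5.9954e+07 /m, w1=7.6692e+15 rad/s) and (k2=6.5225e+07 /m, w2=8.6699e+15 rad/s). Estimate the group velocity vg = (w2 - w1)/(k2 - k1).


vg = (w2 - w1) / (k2 - k1)
= (8.6699e+15 - 7.6692e+15) / (6.5225e+07 - 5.9954e+07)
= 1.0007e+15 / 5.2710e+06
= 1.8985e+08 m/s

1.8985e+08


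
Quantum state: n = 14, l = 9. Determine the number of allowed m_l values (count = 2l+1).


m_l ranges from -l to +l in integer steps
So m_l goes from -9 to +9
Count = 2l + 1 = 2*9 + 1
= 19

19


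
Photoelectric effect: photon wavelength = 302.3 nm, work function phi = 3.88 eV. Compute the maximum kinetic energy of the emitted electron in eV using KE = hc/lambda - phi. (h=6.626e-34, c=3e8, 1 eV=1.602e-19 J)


E_photon = hc / lambda
= (6.626e-34)(3e8) / (302.3e-9)
= 6.5756e-19 J
= 4.1046 eV
KE = E_photon - phi
= 4.1046 - 3.88
= 0.2246 eV

0.2246


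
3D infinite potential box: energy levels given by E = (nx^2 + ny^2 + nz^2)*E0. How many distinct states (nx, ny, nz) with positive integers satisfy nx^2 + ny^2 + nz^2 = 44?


Enumerate all (nx, ny, nz) with nx^2 + ny^2 + nz^2 = 44:
(2,2,6)
(2,6,2)
(6,2,2)
Total degeneracy = 3

3


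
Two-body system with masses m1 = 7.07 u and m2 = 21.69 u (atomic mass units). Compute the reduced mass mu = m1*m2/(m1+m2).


mu = m1 * m2 / (m1 + m2)
= 7.07 * 21.69 / (7.07 + 21.69)
= 153.3483 / 28.76
= 5.332 u

5.332


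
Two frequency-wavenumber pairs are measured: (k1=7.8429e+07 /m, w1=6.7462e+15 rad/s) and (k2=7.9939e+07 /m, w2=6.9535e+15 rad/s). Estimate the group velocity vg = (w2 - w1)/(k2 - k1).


vg = (w2 - w1) / (k2 - k1)
= (6.9535e+15 - 6.7462e+15) / (7.9939e+07 - 7.8429e+07)
= 2.0730e+14 / 1.5100e+06
= 1.3728e+08 m/s

1.3728e+08


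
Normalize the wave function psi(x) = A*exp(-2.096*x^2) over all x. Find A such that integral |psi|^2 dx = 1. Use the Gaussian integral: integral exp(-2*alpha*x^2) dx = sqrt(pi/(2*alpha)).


integral |psi|^2 dx = A^2 * sqrt(pi/(2*alpha)) = 1
A^2 = sqrt(2*alpha/pi)
= sqrt(2 * 2.096 / pi)
= 1.155143
A = sqrt(1.155143)
= 1.0748

1.0748


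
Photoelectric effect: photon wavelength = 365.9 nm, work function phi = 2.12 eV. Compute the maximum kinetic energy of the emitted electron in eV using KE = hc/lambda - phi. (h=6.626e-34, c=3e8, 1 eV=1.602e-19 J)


E_photon = hc / lambda
= (6.626e-34)(3e8) / (365.9e-9)
= 5.4326e-19 J
= 3.3912 eV
KE = E_photon - phi
= 3.3912 - 2.12
= 1.2712 eV

1.2712


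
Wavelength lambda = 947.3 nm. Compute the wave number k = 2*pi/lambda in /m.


k = 2 * pi / lambda
= 6.2832 / (947.3e-9)
= 6.2832 / 9.4730e-07
= 6.6327e+06 /m

6.6327e+06


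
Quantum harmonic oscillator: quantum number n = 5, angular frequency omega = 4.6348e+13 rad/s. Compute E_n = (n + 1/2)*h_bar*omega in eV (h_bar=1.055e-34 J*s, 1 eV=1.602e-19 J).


E = (n + 1/2) * h_bar * omega
= (5 + 0.5) * 1.055e-34 * 4.6348e+13
= 5.5 * 4.8897e-21
= 2.6893e-20 J
= 0.1679 eV

0.1679


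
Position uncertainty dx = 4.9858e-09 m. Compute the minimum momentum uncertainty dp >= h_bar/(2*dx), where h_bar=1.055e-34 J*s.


dp = h_bar / (2 * dx)
= 1.055e-34 / (2 * 4.9858e-09)
= 1.055e-34 / 9.9716e-09
= 1.0580e-26 kg*m/s

1.0580e-26


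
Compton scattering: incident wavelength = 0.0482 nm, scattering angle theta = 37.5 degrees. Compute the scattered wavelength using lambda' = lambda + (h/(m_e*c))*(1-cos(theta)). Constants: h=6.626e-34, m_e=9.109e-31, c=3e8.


Compton wavelength: h/(m_e*c) = 2.4247e-12 m
d_lambda = 2.4247e-12 * (1 - cos(37.5 deg))
= 2.4247e-12 * 0.206647
= 5.0106e-13 m = 0.000501 nm
lambda' = 0.0482 + 0.000501
= 0.048701 nm

0.048701


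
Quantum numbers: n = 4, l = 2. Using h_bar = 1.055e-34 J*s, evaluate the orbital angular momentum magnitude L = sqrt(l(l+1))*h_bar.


L = sqrt(l*(l+1)) * h_bar
= sqrt(2 * 3) * 1.055e-34
= sqrt(6) * 1.055e-34
= 2.4495 * 1.055e-34
= 2.5842e-34 J*s

2.5842e-34


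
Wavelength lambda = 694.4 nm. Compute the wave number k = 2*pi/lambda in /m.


k = 2 * pi / lambda
= 6.2832 / (694.4e-9)
= 6.2832 / 6.9440e-07
= 9.0484e+06 /m

9.0484e+06


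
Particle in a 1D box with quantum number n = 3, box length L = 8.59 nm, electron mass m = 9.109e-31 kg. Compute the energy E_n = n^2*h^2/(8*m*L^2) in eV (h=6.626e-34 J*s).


E = n^2 * h^2 / (8 * m * L^2)
= 3^2 * (6.626e-34)^2 / (8 * 9.109e-31 * (8.59e-9)^2)
= 9 * 4.3904e-67 / (8 * 9.109e-31 * 7.3788e-17)
= 7.3485e-21 J
= 0.0459 eV

0.0459


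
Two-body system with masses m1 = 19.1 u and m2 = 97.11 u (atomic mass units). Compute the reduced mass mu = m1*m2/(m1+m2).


mu = m1 * m2 / (m1 + m2)
= 19.1 * 97.11 / (19.1 + 97.11)
= 1854.801 / 116.21
= 15.9608 u

15.9608


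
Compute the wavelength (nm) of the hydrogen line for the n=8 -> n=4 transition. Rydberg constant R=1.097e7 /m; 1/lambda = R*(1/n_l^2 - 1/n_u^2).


1/lambda = R * (1/n_l^2 - 1/n_u^2)
= 1.097e7 * (1/4^2 - 1/8^2)
= 1.097e7 * (0.0625 - 0.015625)
= 1.097e7 * 0.046875
= 5.1422e+05 /m
lambda = 1 / 5.1422e+05 = 1944.6977 nm

1944.6977


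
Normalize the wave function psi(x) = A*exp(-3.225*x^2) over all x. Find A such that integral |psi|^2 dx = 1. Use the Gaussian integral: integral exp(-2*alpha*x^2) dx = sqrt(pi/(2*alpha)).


integral |psi|^2 dx = A^2 * sqrt(pi/(2*alpha)) = 1
A^2 = sqrt(2*alpha/pi)
= sqrt(2 * 3.225 / pi)
= 1.432864
A = sqrt(1.432864)
= 1.197

1.197


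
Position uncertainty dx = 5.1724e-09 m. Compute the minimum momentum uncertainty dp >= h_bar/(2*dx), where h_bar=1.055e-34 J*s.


dp = h_bar / (2 * dx)
= 1.055e-34 / (2 * 5.1724e-09)
= 1.055e-34 / 1.0345e-08
= 1.0198e-26 kg*m/s

1.0198e-26


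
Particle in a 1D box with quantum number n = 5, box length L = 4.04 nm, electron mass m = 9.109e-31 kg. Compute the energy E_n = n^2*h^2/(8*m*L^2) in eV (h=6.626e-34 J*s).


E = n^2 * h^2 / (8 * m * L^2)
= 5^2 * (6.626e-34)^2 / (8 * 9.109e-31 * (4.04e-9)^2)
= 25 * 4.3904e-67 / (8 * 9.109e-31 * 1.6322e-17)
= 9.2283e-20 J
= 0.576 eV

0.576


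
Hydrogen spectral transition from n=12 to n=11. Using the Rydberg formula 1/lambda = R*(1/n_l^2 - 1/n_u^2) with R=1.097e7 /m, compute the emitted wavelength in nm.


1/lambda = R * (1/n_l^2 - 1/n_u^2)
= 1.097e7 * (1/11^2 - 1/12^2)
= 1.097e7 * (0.008264 - 0.006944)
= 1.097e7 * 0.00132
= 1.4481e+04 /m
lambda = 1 / 1.4481e+04 = 69057.905 nm

69057.905


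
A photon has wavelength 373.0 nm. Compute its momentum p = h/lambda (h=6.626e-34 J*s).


p = h / lambda
= 6.626e-34 / (373.0e-9)
= 6.626e-34 / 3.7300e-07
= 1.7764e-27 kg*m/s

1.7764e-27


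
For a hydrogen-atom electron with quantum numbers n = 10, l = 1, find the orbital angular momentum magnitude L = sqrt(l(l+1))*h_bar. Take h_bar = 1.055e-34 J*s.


L = sqrt(l*(l+1)) * h_bar
= sqrt(1 * 2) * 1.055e-34
= sqrt(2) * 1.055e-34
= 1.4142 * 1.055e-34
= 1.4920e-34 J*s

1.4920e-34


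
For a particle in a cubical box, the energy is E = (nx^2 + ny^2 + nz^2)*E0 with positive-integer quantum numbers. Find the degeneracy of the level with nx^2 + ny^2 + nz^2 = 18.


Enumerate all (nx, ny, nz) with nx^2 + ny^2 + nz^2 = 18:
(1,1,4)
(1,4,1)
(4,1,1)
Total degeneracy = 3

3


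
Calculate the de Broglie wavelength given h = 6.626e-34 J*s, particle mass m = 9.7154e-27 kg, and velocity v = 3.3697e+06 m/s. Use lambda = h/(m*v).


lambda = h / (m * v)
= 6.626e-34 / (9.7154e-27 * 3.3697e+06)
= 6.626e-34 / 3.2738e-20
= 2.0239e-14 m

2.0239e-14


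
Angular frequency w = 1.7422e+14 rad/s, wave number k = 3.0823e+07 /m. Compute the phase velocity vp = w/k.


vp = w / k
= 1.7422e+14 / 3.0823e+07
= 5.6523e+06 m/s

5.6523e+06


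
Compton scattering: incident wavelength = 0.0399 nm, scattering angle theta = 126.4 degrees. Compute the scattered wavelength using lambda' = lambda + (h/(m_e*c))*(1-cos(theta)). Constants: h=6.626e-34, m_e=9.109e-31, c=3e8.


Compton wavelength: h/(m_e*c) = 2.4247e-12 m
d_lambda = 2.4247e-12 * (1 - cos(126.4 deg))
= 2.4247e-12 * 1.593419
= 3.8636e-12 m = 0.003864 nm
lambda' = 0.0399 + 0.003864
= 0.043764 nm

0.043764


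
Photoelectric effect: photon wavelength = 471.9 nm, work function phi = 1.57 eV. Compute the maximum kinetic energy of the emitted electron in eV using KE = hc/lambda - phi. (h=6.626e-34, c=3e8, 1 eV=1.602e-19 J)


E_photon = hc / lambda
= (6.626e-34)(3e8) / (471.9e-9)
= 4.2123e-19 J
= 2.6294 eV
KE = E_photon - phi
= 2.6294 - 1.57
= 1.0594 eV

1.0594


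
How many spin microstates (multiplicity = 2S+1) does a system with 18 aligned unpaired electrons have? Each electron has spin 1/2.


Total spin S = N * (1/2) = 18 * 0.5 = 9.0
Spin multiplicity = 2S + 1
= 2 * 9.0 + 1
= 19

19


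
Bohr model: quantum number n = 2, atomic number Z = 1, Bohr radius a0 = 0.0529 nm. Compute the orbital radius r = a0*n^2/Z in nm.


r = a0 * n^2 / Z
= 0.0529 * 2^2 / 1
= 0.0529 * 4 / 1
= 0.2116 nm

0.2116


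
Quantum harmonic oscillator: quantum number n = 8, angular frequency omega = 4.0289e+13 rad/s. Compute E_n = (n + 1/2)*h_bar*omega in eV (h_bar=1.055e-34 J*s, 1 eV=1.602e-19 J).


E = (n + 1/2) * h_bar * omega
= (8 + 0.5) * 1.055e-34 * 4.0289e+13
= 8.5 * 4.2505e-21
= 3.6129e-20 J
= 0.2255 eV

0.2255


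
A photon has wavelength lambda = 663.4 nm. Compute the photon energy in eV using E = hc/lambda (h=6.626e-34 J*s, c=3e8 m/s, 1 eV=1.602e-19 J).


E = hc / lambda
= (6.626e-34)(3e8) / (663.4e-9)
= 1.9878e-25 / 6.6340e-07
= 2.9964e-19 J
Converting to eV: 2.9964e-19 / 1.602e-19
= 1.8704 eV

1.8704


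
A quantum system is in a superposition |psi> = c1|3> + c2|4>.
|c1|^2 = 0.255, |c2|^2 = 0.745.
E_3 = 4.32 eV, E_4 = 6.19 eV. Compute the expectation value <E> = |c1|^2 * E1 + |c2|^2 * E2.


<E> = |c1|^2 * E1 + |c2|^2 * E2
= 0.255 * 4.32 + 0.745 * 6.19
= 1.1016 + 4.6116
= 5.7132 eV

5.7132


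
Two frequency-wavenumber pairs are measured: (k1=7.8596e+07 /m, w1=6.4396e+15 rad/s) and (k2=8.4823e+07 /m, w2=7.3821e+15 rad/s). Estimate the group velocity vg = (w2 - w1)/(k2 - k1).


vg = (w2 - w1) / (k2 - k1)
= (7.3821e+15 - 6.4396e+15) / (8.4823e+07 - 7.8596e+07)
= 9.4250e+14 / 6.2270e+06
= 1.5136e+08 m/s

1.5136e+08


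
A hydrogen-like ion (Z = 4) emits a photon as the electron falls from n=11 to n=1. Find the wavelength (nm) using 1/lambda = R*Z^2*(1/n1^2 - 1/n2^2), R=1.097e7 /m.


1/lambda = R * Z^2 * (1/n1^2 - 1/n2^2)
= 1.097e7 * 4^2 * (1/1^2 - 1/11^2)
= 1.097e7 * 16 * (1.0 - 0.008264)
= 1.7407e+08 /m
lambda = 1 / 1.7407e+08
= 5.7448 nm

5.7448


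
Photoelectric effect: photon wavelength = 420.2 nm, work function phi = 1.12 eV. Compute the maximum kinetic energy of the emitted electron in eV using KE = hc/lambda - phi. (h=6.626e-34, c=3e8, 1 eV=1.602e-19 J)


E_photon = hc / lambda
= (6.626e-34)(3e8) / (420.2e-9)
= 4.7306e-19 J
= 2.9529 eV
KE = E_photon - phi
= 2.9529 - 1.12
= 1.8329 eV

1.8329


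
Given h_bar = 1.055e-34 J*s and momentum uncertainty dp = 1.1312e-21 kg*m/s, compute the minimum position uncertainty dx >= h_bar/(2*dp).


dx = h_bar / (2 * dp)
= 1.055e-34 / (2 * 1.1312e-21)
= 1.055e-34 / 2.2624e-21
= 4.6632e-14 m

4.6632e-14


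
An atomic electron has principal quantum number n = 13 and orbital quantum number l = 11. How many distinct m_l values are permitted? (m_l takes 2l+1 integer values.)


m_l ranges from -l to +l in integer steps
So m_l goes from -11 to +11
Count = 2l + 1 = 2*11 + 1
= 23

23


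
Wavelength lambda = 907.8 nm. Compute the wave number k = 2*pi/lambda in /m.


k = 2 * pi / lambda
= 6.2832 / (907.8e-9)
= 6.2832 / 9.0780e-07
= 6.9213e+06 /m

6.9213e+06


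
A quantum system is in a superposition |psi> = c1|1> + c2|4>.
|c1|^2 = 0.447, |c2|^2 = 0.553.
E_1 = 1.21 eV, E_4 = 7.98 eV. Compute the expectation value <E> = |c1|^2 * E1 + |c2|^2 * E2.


<E> = |c1|^2 * E1 + |c2|^2 * E2
= 0.447 * 1.21 + 0.553 * 7.98
= 0.5409 + 4.4129
= 4.9538 eV

4.9538


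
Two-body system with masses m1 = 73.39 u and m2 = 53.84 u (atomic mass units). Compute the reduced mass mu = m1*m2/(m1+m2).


mu = m1 * m2 / (m1 + m2)
= 73.39 * 53.84 / (73.39 + 53.84)
= 3951.3176 / 127.23
= 31.0565 u

31.0565


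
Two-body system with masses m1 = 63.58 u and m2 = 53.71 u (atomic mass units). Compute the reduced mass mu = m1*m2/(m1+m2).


mu = m1 * m2 / (m1 + m2)
= 63.58 * 53.71 / (63.58 + 53.71)
= 3414.8818 / 117.29
= 29.1149 u

29.1149


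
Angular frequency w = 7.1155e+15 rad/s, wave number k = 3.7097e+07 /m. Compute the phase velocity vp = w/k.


vp = w / k
= 7.1155e+15 / 3.7097e+07
= 1.9181e+08 m/s

1.9181e+08


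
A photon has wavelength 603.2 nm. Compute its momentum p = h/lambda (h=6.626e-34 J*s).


p = h / lambda
= 6.626e-34 / (603.2e-9)
= 6.626e-34 / 6.0320e-07
= 1.0985e-27 kg*m/s

1.0985e-27


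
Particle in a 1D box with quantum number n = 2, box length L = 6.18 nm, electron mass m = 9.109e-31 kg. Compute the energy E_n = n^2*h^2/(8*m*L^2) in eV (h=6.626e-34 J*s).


E = n^2 * h^2 / (8 * m * L^2)
= 2^2 * (6.626e-34)^2 / (8 * 9.109e-31 * (6.18e-9)^2)
= 4 * 4.3904e-67 / (8 * 9.109e-31 * 3.8192e-17)
= 6.3099e-21 J
= 0.0394 eV

0.0394


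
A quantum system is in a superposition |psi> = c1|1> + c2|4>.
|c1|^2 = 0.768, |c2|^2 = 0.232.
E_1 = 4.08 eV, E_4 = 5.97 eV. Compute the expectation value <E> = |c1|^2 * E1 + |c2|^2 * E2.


<E> = |c1|^2 * E1 + |c2|^2 * E2
= 0.768 * 4.08 + 0.232 * 5.97
= 3.1334 + 1.385
= 4.5185 eV

4.5185


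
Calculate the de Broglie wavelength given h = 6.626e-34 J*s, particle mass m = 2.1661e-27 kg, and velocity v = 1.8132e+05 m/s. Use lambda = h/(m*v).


lambda = h / (m * v)
= 6.626e-34 / (2.1661e-27 * 1.8132e+05)
= 6.626e-34 / 3.9276e-22
= 1.6870e-12 m

1.6870e-12


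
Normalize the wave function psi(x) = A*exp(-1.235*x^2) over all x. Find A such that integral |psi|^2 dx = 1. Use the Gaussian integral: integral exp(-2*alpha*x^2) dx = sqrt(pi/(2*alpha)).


integral |psi|^2 dx = A^2 * sqrt(pi/(2*alpha)) = 1
A^2 = sqrt(2*alpha/pi)
= sqrt(2 * 1.235 / pi)
= 0.886694
A = sqrt(0.886694)
= 0.9416

0.9416


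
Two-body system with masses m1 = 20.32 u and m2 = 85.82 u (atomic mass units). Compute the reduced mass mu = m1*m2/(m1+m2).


mu = m1 * m2 / (m1 + m2)
= 20.32 * 85.82 / (20.32 + 85.82)
= 1743.8624 / 106.14
= 16.4298 u

16.4298


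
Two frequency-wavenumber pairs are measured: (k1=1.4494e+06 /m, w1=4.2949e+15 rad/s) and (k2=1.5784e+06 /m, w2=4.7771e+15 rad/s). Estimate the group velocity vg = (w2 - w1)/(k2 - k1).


vg = (w2 - w1) / (k2 - k1)
= (4.7771e+15 - 4.2949e+15) / (1.5784e+06 - 1.4494e+06)
= 4.8220e+14 / 1.2900e+05
= 3.7380e+09 m/s

3.7380e+09


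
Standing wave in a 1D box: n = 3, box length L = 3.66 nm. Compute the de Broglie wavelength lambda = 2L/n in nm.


lambda = 2L / n
= 2 * 3.66 / 3
= 7.32 / 3
= 2.44 nm

2.44


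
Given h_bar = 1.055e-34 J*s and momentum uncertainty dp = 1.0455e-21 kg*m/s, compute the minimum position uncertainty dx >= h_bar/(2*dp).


dx = h_bar / (2 * dp)
= 1.055e-34 / (2 * 1.0455e-21)
= 1.055e-34 / 2.0910e-21
= 5.0454e-14 m

5.0454e-14


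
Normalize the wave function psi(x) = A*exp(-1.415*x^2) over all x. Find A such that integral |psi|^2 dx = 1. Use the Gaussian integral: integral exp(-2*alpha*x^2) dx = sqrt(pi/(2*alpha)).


integral |psi|^2 dx = A^2 * sqrt(pi/(2*alpha)) = 1
A^2 = sqrt(2*alpha/pi)
= sqrt(2 * 1.415 / pi)
= 0.949114
A = sqrt(0.949114)
= 0.9742

0.9742


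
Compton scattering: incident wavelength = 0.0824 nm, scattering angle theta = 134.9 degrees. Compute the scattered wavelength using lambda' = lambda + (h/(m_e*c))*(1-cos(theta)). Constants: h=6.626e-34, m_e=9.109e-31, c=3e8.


Compton wavelength: h/(m_e*c) = 2.4247e-12 m
d_lambda = 2.4247e-12 * (1 - cos(134.9 deg))
= 2.4247e-12 * 1.705872
= 4.1362e-12 m = 0.004136 nm
lambda' = 0.0824 + 0.004136
= 0.086536 nm

0.086536


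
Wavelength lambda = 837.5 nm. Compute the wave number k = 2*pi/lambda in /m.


k = 2 * pi / lambda
= 6.2832 / (837.5e-9)
= 6.2832 / 8.3750e-07
= 7.5023e+06 /m

7.5023e+06


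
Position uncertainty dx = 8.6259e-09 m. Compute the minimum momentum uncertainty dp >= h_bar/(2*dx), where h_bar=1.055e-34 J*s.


dp = h_bar / (2 * dx)
= 1.055e-34 / (2 * 8.6259e-09)
= 1.055e-34 / 1.7252e-08
= 6.1153e-27 kg*m/s

6.1153e-27


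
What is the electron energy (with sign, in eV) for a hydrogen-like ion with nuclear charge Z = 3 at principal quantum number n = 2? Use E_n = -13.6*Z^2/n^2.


E_n = -13.6 * Z^2 / n^2
= -13.6 * 3^2 / 2^2
= -13.6 * 9 / 4
= -30.6 eV

-30.6


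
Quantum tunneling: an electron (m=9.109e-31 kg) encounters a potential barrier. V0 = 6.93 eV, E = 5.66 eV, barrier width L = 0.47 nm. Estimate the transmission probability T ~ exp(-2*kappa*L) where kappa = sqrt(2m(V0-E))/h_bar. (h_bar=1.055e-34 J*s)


V0 - E = 1.27 eV = 2.0345e-19 J
kappa = sqrt(2 * m * (V0-E)) / h_bar
= sqrt(2 * 9.109e-31 * 2.0345e-19) / 1.055e-34
= 5.7707e+09 /m
2*kappa*L = 2 * 5.7707e+09 * 0.47e-9
= 5.4245
T = exp(-5.4245) = 4.407316e-03

4.407316e-03


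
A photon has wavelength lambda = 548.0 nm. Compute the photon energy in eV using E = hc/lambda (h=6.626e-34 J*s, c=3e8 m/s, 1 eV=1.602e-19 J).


E = hc / lambda
= (6.626e-34)(3e8) / (548.0e-9)
= 1.9878e-25 / 5.4800e-07
= 3.6274e-19 J
Converting to eV: 3.6274e-19 / 1.602e-19
= 2.2643 eV

2.2643


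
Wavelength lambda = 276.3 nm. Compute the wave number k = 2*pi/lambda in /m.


k = 2 * pi / lambda
= 6.2832 / (276.3e-9)
= 6.2832 / 2.7630e-07
= 2.2740e+07 /m

2.2740e+07


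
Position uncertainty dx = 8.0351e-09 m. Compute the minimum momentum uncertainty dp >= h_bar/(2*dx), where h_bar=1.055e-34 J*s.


dp = h_bar / (2 * dx)
= 1.055e-34 / (2 * 8.0351e-09)
= 1.055e-34 / 1.6070e-08
= 6.5649e-27 kg*m/s

6.5649e-27


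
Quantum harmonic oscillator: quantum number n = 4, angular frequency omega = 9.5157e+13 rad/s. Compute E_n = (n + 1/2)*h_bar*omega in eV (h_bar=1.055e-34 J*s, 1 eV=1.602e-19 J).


E = (n + 1/2) * h_bar * omega
= (4 + 0.5) * 1.055e-34 * 9.5157e+13
= 4.5 * 1.0039e-20
= 4.5176e-20 J
= 0.282 eV

0.282


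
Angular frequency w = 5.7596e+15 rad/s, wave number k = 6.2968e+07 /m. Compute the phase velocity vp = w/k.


vp = w / k
= 5.7596e+15 / 6.2968e+07
= 9.1469e+07 m/s

9.1469e+07


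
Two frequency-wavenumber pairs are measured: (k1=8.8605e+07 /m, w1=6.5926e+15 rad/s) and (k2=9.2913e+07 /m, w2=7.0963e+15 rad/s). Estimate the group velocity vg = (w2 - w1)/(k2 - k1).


vg = (w2 - w1) / (k2 - k1)
= (7.0963e+15 - 6.5926e+15) / (9.2913e+07 - 8.8605e+07)
= 5.0370e+14 / 4.3080e+06
= 1.1692e+08 m/s

1.1692e+08


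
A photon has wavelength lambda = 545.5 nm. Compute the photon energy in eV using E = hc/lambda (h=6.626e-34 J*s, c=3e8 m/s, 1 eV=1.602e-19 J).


E = hc / lambda
= (6.626e-34)(3e8) / (545.5e-9)
= 1.9878e-25 / 5.4550e-07
= 3.6440e-19 J
Converting to eV: 3.6440e-19 / 1.602e-19
= 2.2747 eV

2.2747


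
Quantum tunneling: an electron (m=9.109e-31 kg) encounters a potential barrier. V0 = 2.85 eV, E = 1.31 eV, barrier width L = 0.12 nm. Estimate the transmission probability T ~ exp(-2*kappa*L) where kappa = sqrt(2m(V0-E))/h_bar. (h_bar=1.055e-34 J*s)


V0 - E = 1.54 eV = 2.4671e-19 J
kappa = sqrt(2 * m * (V0-E)) / h_bar
= sqrt(2 * 9.109e-31 * 2.4671e-19) / 1.055e-34
= 6.3546e+09 /m
2*kappa*L = 2 * 6.3546e+09 * 0.12e-9
= 1.5251
T = exp(-1.5251) = 2.175974e-01

2.175974e-01


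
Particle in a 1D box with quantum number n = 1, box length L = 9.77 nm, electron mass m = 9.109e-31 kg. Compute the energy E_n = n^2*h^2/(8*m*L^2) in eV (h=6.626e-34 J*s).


E = n^2 * h^2 / (8 * m * L^2)
= 1^2 * (6.626e-34)^2 / (8 * 9.109e-31 * (9.77e-9)^2)
= 1 * 4.3904e-67 / (8 * 9.109e-31 * 9.5453e-17)
= 6.3118e-22 J
= 0.0039 eV

0.0039


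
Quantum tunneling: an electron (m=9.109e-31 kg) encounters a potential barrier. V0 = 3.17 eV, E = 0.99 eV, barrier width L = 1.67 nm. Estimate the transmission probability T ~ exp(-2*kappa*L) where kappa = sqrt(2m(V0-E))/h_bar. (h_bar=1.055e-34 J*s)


V0 - E = 2.18 eV = 3.4924e-19 J
kappa = sqrt(2 * m * (V0-E)) / h_bar
= sqrt(2 * 9.109e-31 * 3.4924e-19) / 1.055e-34
= 7.5606e+09 /m
2*kappa*L = 2 * 7.5606e+09 * 1.67e-9
= 25.2525
T = exp(-25.2525) = 1.078926e-11

1.078926e-11


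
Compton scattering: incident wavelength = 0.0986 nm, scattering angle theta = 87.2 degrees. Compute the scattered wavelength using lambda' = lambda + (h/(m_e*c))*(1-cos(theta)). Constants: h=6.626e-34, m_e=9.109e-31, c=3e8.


Compton wavelength: h/(m_e*c) = 2.4247e-12 m
d_lambda = 2.4247e-12 * (1 - cos(87.2 deg))
= 2.4247e-12 * 0.95115
= 2.3063e-12 m = 0.002306 nm
lambda' = 0.0986 + 0.002306
= 0.100906 nm

0.100906


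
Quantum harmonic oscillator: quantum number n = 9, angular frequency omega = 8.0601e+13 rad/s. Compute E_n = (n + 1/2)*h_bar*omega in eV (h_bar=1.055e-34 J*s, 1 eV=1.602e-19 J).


E = (n + 1/2) * h_bar * omega
= (9 + 0.5) * 1.055e-34 * 8.0601e+13
= 9.5 * 8.5034e-21
= 8.0782e-20 J
= 0.5043 eV

0.5043


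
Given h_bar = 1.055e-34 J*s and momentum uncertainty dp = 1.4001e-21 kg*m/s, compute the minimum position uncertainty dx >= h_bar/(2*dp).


dx = h_bar / (2 * dp)
= 1.055e-34 / (2 * 1.4001e-21)
= 1.055e-34 / 2.8002e-21
= 3.7676e-14 m

3.7676e-14


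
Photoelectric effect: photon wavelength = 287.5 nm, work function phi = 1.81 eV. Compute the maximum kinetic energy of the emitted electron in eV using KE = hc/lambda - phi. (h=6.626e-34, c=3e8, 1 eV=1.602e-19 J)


E_photon = hc / lambda
= (6.626e-34)(3e8) / (287.5e-9)
= 6.9141e-19 J
= 4.3159 eV
KE = E_photon - phi
= 4.3159 - 1.81
= 2.5059 eV

2.5059


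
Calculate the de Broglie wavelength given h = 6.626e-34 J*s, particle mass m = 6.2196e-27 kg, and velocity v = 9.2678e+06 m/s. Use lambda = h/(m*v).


lambda = h / (m * v)
= 6.626e-34 / (6.2196e-27 * 9.2678e+06)
= 6.626e-34 / 5.7642e-20
= 1.1495e-14 m

1.1495e-14


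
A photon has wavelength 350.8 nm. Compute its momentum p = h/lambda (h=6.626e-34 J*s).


p = h / lambda
= 6.626e-34 / (350.8e-9)
= 6.626e-34 / 3.5080e-07
= 1.8888e-27 kg*m/s

1.8888e-27


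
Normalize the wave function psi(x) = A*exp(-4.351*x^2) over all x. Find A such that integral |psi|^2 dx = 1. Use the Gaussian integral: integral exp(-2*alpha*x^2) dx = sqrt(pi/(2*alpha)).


integral |psi|^2 dx = A^2 * sqrt(pi/(2*alpha)) = 1
A^2 = sqrt(2*alpha/pi)
= sqrt(2 * 4.351 / pi)
= 1.664311
A = sqrt(1.664311)
= 1.2901

1.2901


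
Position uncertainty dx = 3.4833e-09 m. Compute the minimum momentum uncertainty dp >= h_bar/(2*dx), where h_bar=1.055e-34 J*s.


dp = h_bar / (2 * dx)
= 1.055e-34 / (2 * 3.4833e-09)
= 1.055e-34 / 6.9666e-09
= 1.5144e-26 kg*m/s

1.5144e-26


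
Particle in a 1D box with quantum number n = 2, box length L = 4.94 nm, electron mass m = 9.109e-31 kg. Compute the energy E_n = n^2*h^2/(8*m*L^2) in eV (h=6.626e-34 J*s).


E = n^2 * h^2 / (8 * m * L^2)
= 2^2 * (6.626e-34)^2 / (8 * 9.109e-31 * (4.94e-9)^2)
= 4 * 4.3904e-67 / (8 * 9.109e-31 * 2.4404e-17)
= 9.8753e-21 J
= 0.0616 eV

0.0616


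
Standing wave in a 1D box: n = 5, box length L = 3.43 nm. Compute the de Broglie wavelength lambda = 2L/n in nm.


lambda = 2L / n
= 2 * 3.43 / 5
= 6.86 / 5
= 1.372 nm

1.372


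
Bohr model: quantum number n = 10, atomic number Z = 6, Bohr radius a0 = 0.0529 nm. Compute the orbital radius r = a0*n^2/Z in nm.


r = a0 * n^2 / Z
= 0.0529 * 10^2 / 6
= 0.0529 * 100 / 6
= 0.8817 nm

0.8817


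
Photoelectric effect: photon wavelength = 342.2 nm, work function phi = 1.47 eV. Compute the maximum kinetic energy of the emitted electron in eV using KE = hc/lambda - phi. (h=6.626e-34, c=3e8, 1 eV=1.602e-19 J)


E_photon = hc / lambda
= (6.626e-34)(3e8) / (342.2e-9)
= 5.8089e-19 J
= 3.626 eV
KE = E_photon - phi
= 3.626 - 1.47
= 2.156 eV

2.156


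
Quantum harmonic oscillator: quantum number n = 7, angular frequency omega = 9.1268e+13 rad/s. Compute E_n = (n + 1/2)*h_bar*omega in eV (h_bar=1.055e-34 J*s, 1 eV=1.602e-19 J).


E = (n + 1/2) * h_bar * omega
= (7 + 0.5) * 1.055e-34 * 9.1268e+13
= 7.5 * 9.6288e-21
= 7.2216e-20 J
= 0.4508 eV

0.4508


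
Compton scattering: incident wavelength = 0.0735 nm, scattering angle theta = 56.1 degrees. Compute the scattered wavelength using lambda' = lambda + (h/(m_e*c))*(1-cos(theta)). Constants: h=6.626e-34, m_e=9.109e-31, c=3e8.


Compton wavelength: h/(m_e*c) = 2.4247e-12 m
d_lambda = 2.4247e-12 * (1 - cos(56.1 deg))
= 2.4247e-12 * 0.442255
= 1.0723e-12 m = 0.001072 nm
lambda' = 0.0735 + 0.001072
= 0.074572 nm

0.074572


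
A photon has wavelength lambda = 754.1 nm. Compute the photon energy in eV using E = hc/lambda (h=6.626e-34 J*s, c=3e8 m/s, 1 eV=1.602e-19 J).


E = hc / lambda
= (6.626e-34)(3e8) / (754.1e-9)
= 1.9878e-25 / 7.5410e-07
= 2.6360e-19 J
Converting to eV: 2.6360e-19 / 1.602e-19
= 1.6454 eV

1.6454


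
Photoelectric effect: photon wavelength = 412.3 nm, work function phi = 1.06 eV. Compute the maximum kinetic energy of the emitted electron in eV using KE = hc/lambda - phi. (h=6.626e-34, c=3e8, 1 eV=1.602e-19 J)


E_photon = hc / lambda
= (6.626e-34)(3e8) / (412.3e-9)
= 4.8212e-19 J
= 3.0095 eV
KE = E_photon - phi
= 3.0095 - 1.06
= 1.9495 eV

1.9495


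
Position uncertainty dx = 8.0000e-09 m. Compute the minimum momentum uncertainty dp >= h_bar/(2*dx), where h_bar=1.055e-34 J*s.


dp = h_bar / (2 * dx)
= 1.055e-34 / (2 * 8.0000e-09)
= 1.055e-34 / 1.6000e-08
= 6.5937e-27 kg*m/s

6.5937e-27


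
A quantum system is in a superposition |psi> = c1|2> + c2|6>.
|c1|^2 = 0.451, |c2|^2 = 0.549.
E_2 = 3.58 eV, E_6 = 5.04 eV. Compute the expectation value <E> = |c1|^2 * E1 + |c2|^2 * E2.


<E> = |c1|^2 * E1 + |c2|^2 * E2
= 0.451 * 3.58 + 0.549 * 5.04
= 1.6146 + 2.767
= 4.3815 eV

4.3815


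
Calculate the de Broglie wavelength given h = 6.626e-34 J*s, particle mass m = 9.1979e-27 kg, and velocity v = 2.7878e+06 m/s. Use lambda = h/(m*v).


lambda = h / (m * v)
= 6.626e-34 / (9.1979e-27 * 2.7878e+06)
= 6.626e-34 / 2.5642e-20
= 2.5841e-14 m

2.5841e-14


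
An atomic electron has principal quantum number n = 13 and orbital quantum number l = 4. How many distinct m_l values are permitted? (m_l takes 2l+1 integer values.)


m_l ranges from -l to +l in integer steps
So m_l goes from -4 to +4
Count = 2l + 1 = 2*4 + 1
= 9

9


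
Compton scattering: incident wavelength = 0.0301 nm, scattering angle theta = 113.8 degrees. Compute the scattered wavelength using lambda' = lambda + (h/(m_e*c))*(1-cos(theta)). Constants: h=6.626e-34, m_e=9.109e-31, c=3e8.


Compton wavelength: h/(m_e*c) = 2.4247e-12 m
d_lambda = 2.4247e-12 * (1 - cos(113.8 deg))
= 2.4247e-12 * 1.403545
= 3.4032e-12 m = 0.003403 nm
lambda' = 0.0301 + 0.003403
= 0.033503 nm

0.033503
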